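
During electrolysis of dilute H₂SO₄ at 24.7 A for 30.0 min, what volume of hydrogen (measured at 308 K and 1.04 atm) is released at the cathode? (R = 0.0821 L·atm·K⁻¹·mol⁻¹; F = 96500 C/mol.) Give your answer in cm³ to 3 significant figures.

Q = 24.7 A × 1800 s = 44460 C
Moles of electrons = 44460 / 96500 = 0.4607 mol
2H⁺ + 2e⁻ → H₂, so n(H₂) = 0.4607 / 2 = 0.2304 mol
V = nRT/P = 0.2304 × 0.0821 × 308 / 1.04 = 5.602 L
= 5600 cm³

5600 cm³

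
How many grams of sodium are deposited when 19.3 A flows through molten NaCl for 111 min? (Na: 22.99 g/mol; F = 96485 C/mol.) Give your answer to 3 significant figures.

Charge passed = 19.3 × 6660 = 1.285×10^5 C
Moles of electrons = 1.285×10^5 / 96485 = 1.332 mol
Na⁺ + e⁻ → Na, so n(Na) = 1.332 mol
m = 1.332 × 22.99 = 30.6 g

30.6 g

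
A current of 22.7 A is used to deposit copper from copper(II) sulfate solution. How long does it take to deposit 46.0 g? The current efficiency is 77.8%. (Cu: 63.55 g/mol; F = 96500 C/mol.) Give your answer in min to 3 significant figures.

132 min

n(Cu) = 46.0 / 63.55 = 0.7238 mol
Cu²⁺ + 2e⁻ → Cu, so n(e⁻) = 2 × 0.7238 = 1.448 mol
Q = 1.448 × 96500 / 0.778 = 1.796×10^5 C
t = Q / I = 1.796×10^5 / 22.7 = 7912 s = 132 min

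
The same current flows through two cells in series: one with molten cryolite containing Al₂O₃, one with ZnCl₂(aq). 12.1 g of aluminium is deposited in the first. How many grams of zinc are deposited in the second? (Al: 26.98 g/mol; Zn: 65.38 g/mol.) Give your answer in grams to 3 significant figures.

44.0 g

n(Al) = 12.1 / 26.98 = 0.4485 mol
Al³⁺ + 3e⁻ → Al, so n(e⁻) = 3 × 0.4485 = 1.346 mol
The cells are in series, so the same charge (and hence the same n(e⁻) = 1.346 mol) passes through both.
Zn²⁺ + 2e⁻ → Zn, so n(Zn) = 1.346 / 2 = 0.6730 mol
m(Zn) = 0.6730 × 65.38 = 44.0 g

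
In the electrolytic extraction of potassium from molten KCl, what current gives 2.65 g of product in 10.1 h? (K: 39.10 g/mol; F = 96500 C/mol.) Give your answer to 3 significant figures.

n(K) = 2.65 / 39.10 = 0.06777 mol
K⁺ + e⁻ → K, so n(e⁻) = 0.06777 mol
Q = 0.06777 × 96500 = 6540 C
I = Q / t = 6540 / 36360 s = 0.180 A

0.180 A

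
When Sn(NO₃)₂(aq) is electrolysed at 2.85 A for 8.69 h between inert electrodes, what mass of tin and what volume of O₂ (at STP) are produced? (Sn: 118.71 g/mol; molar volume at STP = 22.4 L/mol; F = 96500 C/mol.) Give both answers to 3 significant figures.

Q = 2.85 × 31284 = 89160 C; n(e⁻) = 89160 / 96500 = 0.9239 mol
Cathode: Sn²⁺ + 2e⁻ → Sn → n(Sn) = 0.9239/2 = 0.4620 mol → 54.8 g
Anode: 2H₂O → O₂ + 4H⁺ + 4e⁻ → n(O₂) = 0.9239/4 = 0.2310 mol → 5.17 L

54.8 g Sn; 5.17 L O₂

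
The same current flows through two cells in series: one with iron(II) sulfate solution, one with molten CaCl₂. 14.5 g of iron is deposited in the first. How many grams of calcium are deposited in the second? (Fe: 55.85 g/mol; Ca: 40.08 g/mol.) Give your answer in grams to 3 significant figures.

10.4 g

n(Fe) = 14.5 / 55.85 = 0.2596 mol
Fe²⁺ + 2e⁻ → Fe, so n(e⁻) = 2 × 0.2596 = 0.5192 mol
The cells are in series, so the same charge (and hence the same n(e⁻) = 0.5192 mol) passes through both.
Ca²⁺ + 2e⁻ → Ca, so n(Ca) = 0.5192 / 2 = 0.2596 mol
m(Ca) = 0.2596 × 40.08 = 10.4 g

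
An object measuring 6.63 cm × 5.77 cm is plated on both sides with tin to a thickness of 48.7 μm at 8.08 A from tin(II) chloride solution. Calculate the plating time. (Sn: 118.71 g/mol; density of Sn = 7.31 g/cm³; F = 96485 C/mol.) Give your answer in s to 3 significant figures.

548 s

Plated area = 2 × 6.63 × 5.77 = 76.51 cm²
Volume = 76.51 × 48.7×10⁻⁴ cm = 0.3726 cm³
m(Sn) = 0.3726 × 7.31 = 2.724 g
n(Sn) = 2.724 / 118.71 = 0.02295 mol; n(e⁻) = 2 × 0.02295 = 0.04590 mol
Q = 0.04590 × 96485 = 4429 C
t = 4429 / 8.08 = 548.1 s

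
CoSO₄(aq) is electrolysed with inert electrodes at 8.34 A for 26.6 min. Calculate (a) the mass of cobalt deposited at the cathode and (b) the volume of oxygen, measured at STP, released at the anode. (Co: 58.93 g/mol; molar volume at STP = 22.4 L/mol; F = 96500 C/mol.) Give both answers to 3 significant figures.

Q = 8.34 × 1596 = 13310 C; n(e⁻) = 13310 / 96500 = 0.1379 mol
Cathode: Co²⁺ + 2e⁻ → Co → n(Co) = 0.1379/2 = 0.06895 mol → 4.06 g
Anode: 2H₂O → O₂ + 4H⁺ + 4e⁻ → n(O₂) = 0.1379/4 = 0.03448 mol → 0.772 L

4.06 g Co; 0.772 L O₂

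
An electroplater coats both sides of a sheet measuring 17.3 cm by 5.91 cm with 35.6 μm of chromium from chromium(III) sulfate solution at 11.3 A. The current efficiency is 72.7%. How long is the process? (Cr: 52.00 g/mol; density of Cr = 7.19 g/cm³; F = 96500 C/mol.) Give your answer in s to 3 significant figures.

Plated area = 2 × 17.3 × 5.91 = 204.5 cm²
Volume = 204.5 × 35.6×10⁻⁴ cm = 0.7280 cm³
m(Cr) = 0.7280 × 7.19 = 5.234 g
n(Cr) = 5.234 / 52.00 = 0.1007 mol; n(e⁻) = 3 × 0.1007 = 0.3021 mol
Q = 0.3021 × 96500 / 0.727 = 40100 C
t = 40100 / 11.3 = 3549 s

3550 s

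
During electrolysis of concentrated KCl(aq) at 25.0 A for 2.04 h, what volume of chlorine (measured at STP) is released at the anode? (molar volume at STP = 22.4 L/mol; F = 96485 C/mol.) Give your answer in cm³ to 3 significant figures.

21300 cm³

Q = 25.0 A × 7344 s = 1.836×10^5 C
n(e⁻) = Q/F = 1.836×10^5/96485 = 1.903 mol
2Cl⁻ → Cl₂ + 2e⁻, so n(Cl₂) = 1.903 / 2 = 0.9515 mol
V = 0.9515 × 22.4 = 21.31 L
= 21300 cm³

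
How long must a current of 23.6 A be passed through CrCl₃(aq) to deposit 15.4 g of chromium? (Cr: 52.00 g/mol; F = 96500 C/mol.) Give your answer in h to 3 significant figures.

1.01 h

n(Cr) = 15.4 / 52.00 = 0.2962 mol
Cr³⁺ + 3e⁻ → Cr, so n(e⁻) = 3 × 0.2962 = 0.8886 mol
Q = 0.8886 × 96500 = 85750 C
t = Q / I = 85750 / 23.6 = 3633 s = 1.01 h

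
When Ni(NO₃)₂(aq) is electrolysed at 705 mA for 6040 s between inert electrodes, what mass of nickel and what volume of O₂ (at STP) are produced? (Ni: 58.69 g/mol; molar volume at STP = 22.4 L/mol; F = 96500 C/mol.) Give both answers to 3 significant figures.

1.29 g Ni; 0.247 L O₂

Q = 0.705 × 6040 = 4258 C; n(e⁻) = 4258 / 96500 = 0.04412 mol
Cathode: Ni²⁺ + 2e⁻ → Ni → n(Ni) = 0.04412/2 = 0.02206 mol → 1.29 g
Anode: 2H₂O → O₂ + 4H⁺ + 4e⁻ → n(O₂) = 0.04412/4 = 0.01103 mol → 0.247 L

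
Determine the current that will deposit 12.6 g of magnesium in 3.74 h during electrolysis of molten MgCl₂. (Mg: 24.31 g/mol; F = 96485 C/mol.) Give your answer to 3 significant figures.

n(Mg) = 12.6 / 24.31 = 0.5183 mol
Mg²⁺ + 2e⁻ → Mg, so n(e⁻) = 2 × 0.5183 = 1.037 mol
Q = 1.037 × 96485 = 1.001×10^5 C
I = Q / t = 1.001×10^5 / 13464 s = 7.43 A

7.43 A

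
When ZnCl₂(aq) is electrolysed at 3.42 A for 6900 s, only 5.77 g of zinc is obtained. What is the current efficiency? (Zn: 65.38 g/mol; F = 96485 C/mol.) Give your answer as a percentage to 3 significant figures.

72.2%

Q = 3.42 × 6900 = 23600 C
n(e⁻) = 23600 / 96485 = 0.2446 mol
Zn²⁺ + 2e⁻ → Zn, so theoretical n(Zn) = 0.1223 mol → 7.996 g
Efficiency = 5.77 / 7.996 = 0.7216 = 72.2%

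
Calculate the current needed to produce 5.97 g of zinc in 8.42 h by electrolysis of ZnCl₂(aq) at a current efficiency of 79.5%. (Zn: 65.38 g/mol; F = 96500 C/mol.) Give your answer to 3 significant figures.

0.731 A

n(Zn) = 5.97 / 65.38 = 0.09131 mol
Zn²⁺ + 2e⁻ → Zn, so n(e⁻) = 2 × 0.09131 = 0.1826 mol
Q = 0.1826 × 96500 / 0.795 = 22160 C
I = Q / t = 22160 / 30312 s = 0.731 A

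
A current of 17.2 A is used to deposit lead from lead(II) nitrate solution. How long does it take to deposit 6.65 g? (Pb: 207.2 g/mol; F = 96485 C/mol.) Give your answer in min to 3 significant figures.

6.00 min

n(Pb) = 6.65 / 207.2 = 0.03209 mol
Pb²⁺ + 2e⁻ → Pb, so n(e⁻) = 2 × 0.03209 = 0.06418 mol
Q = 0.06418 × 96485 = 6192 C
t = Q / I = 6192 / 17.2 = 360.0 s = 6.00 min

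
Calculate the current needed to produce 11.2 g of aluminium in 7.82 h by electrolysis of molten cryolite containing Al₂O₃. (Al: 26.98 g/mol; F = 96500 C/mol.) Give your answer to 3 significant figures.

n(Al) = 11.2 / 26.98 = 0.4151 mol
Al³⁺ + 3e⁻ → Al, so n(e⁻) = 3 × 0.4151 = 1.245 mol
Q = 1.245 × 96500 = 1.201×10^5 C
I = Q / t = 1.201×10^5 / 28152 s = 4.27 A

4.27 A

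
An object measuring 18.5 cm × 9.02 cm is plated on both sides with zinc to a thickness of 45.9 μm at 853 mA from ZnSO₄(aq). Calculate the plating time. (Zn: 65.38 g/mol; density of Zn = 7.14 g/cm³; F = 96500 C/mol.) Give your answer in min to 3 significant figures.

631 min

Plated area = 2 × 18.5 × 9.02 = 333.7 cm²
Volume = 333.7 × 45.9×10⁻⁴ cm = 1.532 cm³
m(Zn) = 1.532 × 7.14 = 10.94 g
n(Zn) = 10.94 / 65.38 = 0.1673 mol; n(e⁻) = 2 × 0.1673 = 0.3346 mol
Q = 0.3346 × 96500 = 32290 C
t = 32290 / 0.853 = 37850 s = 631 min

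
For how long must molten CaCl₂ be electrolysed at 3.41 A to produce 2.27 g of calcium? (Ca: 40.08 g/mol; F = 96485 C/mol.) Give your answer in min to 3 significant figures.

n(Ca) = 2.27 / 40.08 = 0.05664 mol
Ca²⁺ + 2e⁻ → Ca, so n(e⁻) = 2 × 0.05664 = 0.1133 mol
Q = 0.1133 × 96485 = 10930 C
t = Q / I = 10930 / 3.41 = 3205 s = 53.4 min

53.4 min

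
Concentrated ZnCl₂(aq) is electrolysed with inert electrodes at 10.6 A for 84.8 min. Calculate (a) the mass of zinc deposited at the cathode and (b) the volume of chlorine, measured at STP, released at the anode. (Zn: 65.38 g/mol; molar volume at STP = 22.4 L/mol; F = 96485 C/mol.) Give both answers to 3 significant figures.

18.3 g Zn; 6.26 L Cl₂

Q = 10.6 × 5088 = 53930 C; n(e⁻) = 53930 / 96485 = 0.5589 mol
Cathode: Zn²⁺ + 2e⁻ → Zn → n(Zn) = 0.5589/2 = 0.2795 mol → 18.3 g
Anode: 2Cl⁻ → Cl₂ + 2e⁻ → n(Cl₂) = 0.5589/2 = 0.2795 mol → 6.26 L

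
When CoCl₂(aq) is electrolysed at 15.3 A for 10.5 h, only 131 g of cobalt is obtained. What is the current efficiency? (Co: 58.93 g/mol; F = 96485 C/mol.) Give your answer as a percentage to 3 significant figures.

74.2%

Q = 15.3 × 37800 = 5.783×10^5 C
n(e⁻) = 5.783×10^5 / 96485 = 5.994 mol
Co²⁺ + 2e⁻ → Co, so theoretical n(Co) = 2.997 mol → 176.6 g
Efficiency = 131 / 176.6 = 0.7418 = 74.2%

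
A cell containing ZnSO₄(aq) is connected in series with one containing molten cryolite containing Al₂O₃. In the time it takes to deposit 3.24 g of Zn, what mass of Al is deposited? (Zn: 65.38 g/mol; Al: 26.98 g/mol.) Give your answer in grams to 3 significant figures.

0.891 g

n(Zn) = 3.24 / 65.38 = 0.04956 mol
Zn²⁺ + 2e⁻ → Zn, so n(e⁻) = 2 × 0.04956 = 0.09912 mol
In series, the same 0.09912 mol of electrons flows through the second cell.
Al³⁺ + 3e⁻ → Al, so n(Al) = 0.09912 / 3 = 0.03304 mol
m(Al) = 0.03304 × 26.98 = 0.891 g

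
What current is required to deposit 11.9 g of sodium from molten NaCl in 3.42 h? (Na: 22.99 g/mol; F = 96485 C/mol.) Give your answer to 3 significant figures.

n(Na) = 11.9 / 22.99 = 0.5176 mol
Na⁺ + e⁻ → Na, so n(e⁻) = 0.5176 mol
Q = 0.5176 × 96485 = 49940 C
I = Q / t = 49940 / 12312 s = 4.06 A

4.06 A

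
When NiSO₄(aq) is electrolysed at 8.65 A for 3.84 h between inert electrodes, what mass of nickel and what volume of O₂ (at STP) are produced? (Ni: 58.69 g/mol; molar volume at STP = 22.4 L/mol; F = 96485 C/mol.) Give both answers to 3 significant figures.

36.4 g Ni; 6.94 L O₂

Q = 8.65 × 13824 = 1.196×10^5 C; n(e⁻) = 1.196×10^5 / 96485 = 1.240 mol
Cathode: Ni²⁺ + 2e⁻ → Ni → n(Ni) = 1.240/2 = 0.6200 mol → 36.4 g
Anode: 2H₂O → O₂ + 4H⁺ + 4e⁻ → n(O₂) = 1.240/4 = 0.3100 mol → 6.94 L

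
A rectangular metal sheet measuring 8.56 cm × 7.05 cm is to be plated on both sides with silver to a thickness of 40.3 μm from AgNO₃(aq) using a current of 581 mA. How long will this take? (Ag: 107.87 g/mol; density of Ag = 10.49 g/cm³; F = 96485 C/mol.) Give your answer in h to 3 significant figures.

2.18 h

Plated area = 2 × 8.56 × 7.05 = 120.7 cm²
Volume = 120.7 × 40.3×10⁻⁴ cm = 0.4864 cm³
m(Ag) = 0.4864 × 10.49 = 5.102 g
n(Ag) = 5.102 / 107.87 = 0.04730 mol; n(e⁻) = 0.04730 mol
Q = 0.04730 × 96485 = 4564 C
t = 4564 / 0.581 = 7855 s = 2.18 h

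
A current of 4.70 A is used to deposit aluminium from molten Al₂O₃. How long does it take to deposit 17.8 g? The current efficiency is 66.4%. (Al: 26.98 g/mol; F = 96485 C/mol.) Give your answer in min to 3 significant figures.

1020 min

n(Al) = 17.8 / 26.98 = 0.6597 mol
Al³⁺ + 3e⁻ → Al, so n(e⁻) = 3 × 0.6597 = 1.979 mol
Q = 1.979 × 96485 / 0.664 = 2.876×10^5 C
t = Q / I = 2.876×10^5 / 4.70 = 61190 s = 1020 min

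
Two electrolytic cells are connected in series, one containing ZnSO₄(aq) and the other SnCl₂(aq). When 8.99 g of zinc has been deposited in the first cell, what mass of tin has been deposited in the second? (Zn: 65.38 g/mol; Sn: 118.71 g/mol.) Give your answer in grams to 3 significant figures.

16.3 g

n(Zn) = 8.99 / 65.38 = 0.1375 mol
Zn²⁺ + 2e⁻ → Zn, so n(e⁻) = 2 × 0.1375 = 0.2750 mol
Since the cells are in series, n(e⁻) in the Sn cell is also 0.2750 mol.
Sn²⁺ + 2e⁻ → Sn, so n(Sn) = 0.2750 / 2 = 0.1375 mol
m(Sn) = 0.1375 × 118.71 = 16.3 g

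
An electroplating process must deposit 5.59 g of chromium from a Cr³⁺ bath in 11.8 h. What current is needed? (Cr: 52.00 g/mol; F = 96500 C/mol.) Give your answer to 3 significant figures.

0.733 A

n(Cr) = 5.59 / 52.00 = 0.1075 mol
Cr³⁺ + 3e⁻ → Cr, so n(e⁻) = 3 × 0.1075 = 0.3225 mol
Q = 0.3225 × 96500 = 31120 C
I = Q / t = 31120 / 42480 s = 0.733 A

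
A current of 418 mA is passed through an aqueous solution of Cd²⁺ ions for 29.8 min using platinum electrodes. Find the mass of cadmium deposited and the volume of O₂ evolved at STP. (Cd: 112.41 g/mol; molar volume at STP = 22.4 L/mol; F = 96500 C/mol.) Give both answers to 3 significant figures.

Q = 0.418 × 1788 = 747.4 C; n(e⁻) = 747.4 / 96500 = 0.007745 mol
Cathode: Cd²⁺ + 2e⁻ → Cd → n(Cd) = 0.007745/2 = 0.003873 mol → 0.435 g
Anode: 2H₂O → O₂ + 4H⁺ + 4e⁻ → n(O₂) = 0.007745/4 = 0.001936 mol → 0.0434 L

0.435 g Cd; 0.0434 L O₂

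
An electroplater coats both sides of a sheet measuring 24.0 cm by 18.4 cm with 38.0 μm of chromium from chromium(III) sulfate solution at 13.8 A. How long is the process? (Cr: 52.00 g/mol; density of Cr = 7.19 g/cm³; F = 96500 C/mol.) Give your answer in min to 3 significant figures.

Plated area = 2 × 24.0 × 18.4 = 883.2 cm²
Volume = 883.2 × 38.0×10⁻⁴ cm = 3.356 cm³
m(Cr) = 3.356 × 7.19 = 24.13 g
n(Cr) = 24.13 / 52.00 = 0.4640 mol; n(e⁻) = 3 × 0.4640 = 1.392 mol
Q = 1.392 × 96500 = 1.343×10^5 C
t = 1.343×10^5 / 13.8 = 9732 s = 162 min

162 min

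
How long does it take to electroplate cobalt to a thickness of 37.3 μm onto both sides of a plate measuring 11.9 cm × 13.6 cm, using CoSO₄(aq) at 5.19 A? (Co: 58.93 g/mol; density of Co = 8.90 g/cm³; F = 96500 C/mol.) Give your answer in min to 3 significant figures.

113 min

Plated area = 2 × 11.9 × 13.6 = 323.7 cm²
Volume = 323.7 × 37.3×10⁻⁴ cm = 1.207 cm³
m(Co) = 1.207 × 8.90 = 10.74 g
n(Co) = 10.74 / 58.93 = 0.1823 mol; n(e⁻) = 2 × 0.1823 = 0.3646 mol
Q = 0.3646 × 96500 = 35180 C
t = 35180 / 5.19 = 6778 s = 113 min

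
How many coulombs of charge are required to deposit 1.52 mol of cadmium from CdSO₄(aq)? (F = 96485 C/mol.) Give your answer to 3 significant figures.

Cd²⁺ + 2e⁻ → Cd, so n(e⁻) = 2 × 1.52 = 3.040 mol
Q = 3.040 × 96485 = 2.933×10^5 C

2.93×10^5 C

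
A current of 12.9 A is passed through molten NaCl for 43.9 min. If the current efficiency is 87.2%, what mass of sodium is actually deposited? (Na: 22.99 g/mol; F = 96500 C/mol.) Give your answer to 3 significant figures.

Q = 12.9 × 2634 = 33980 C
n(e⁻) = 33980 / 96500 = 0.3521 mol
Na⁺ + e⁻ → Na, so theoretical m(Na) = 0.3521 × 22.99 = 8.095 g
Actual mass = 87.2% × 8.095 = 7.06 g

7.06 g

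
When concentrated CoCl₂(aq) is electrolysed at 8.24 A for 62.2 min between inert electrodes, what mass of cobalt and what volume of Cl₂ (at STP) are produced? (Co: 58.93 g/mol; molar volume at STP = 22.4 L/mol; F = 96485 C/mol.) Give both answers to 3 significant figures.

9.39 g Co; 3.57 L Cl₂

Q = 8.24 × 3732 = 30750 C; n(e⁻) = 30750 / 96485 = 0.3187 mol
Cathode: Co²⁺ + 2e⁻ → Co → n(Co) = 0.3187/2 = 0.1594 mol → 9.39 g
Anode: 2Cl⁻ → Cl₂ + 2e⁻ → n(Cl₂) = 0.3187/2 = 0.1594 mol → 3.57 L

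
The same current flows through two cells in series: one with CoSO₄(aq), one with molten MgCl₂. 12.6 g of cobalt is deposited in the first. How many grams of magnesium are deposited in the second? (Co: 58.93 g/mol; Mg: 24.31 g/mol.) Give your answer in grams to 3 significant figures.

n(Co) = 12.6 / 58.93 = 0.2138 mol
Co²⁺ + 2e⁻ → Co, so n(e⁻) = 2 × 0.2138 = 0.4276 mol
Since the cells are in series, n(e⁻) in the Mg cell is also 0.4276 mol.
Mg²⁺ + 2e⁻ → Mg, so n(Mg) = 0.4276 / 2 = 0.2138 mol
m(Mg) = 0.2138 × 24.31 = 5.20 g

5.20 g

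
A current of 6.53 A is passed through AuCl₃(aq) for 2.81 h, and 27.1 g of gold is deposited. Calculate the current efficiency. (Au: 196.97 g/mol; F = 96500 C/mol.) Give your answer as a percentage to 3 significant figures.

60.3%

Q = 6.53 × 10116 = 66060 C
n(e⁻) = 66060 / 96500 = 0.6846 mol
Au³⁺ + 3e⁻ → Au, so theoretical n(Au) = 0.2282 mol → 44.95 g
Efficiency = 27.1 / 44.95 = 0.6029 = 60.3%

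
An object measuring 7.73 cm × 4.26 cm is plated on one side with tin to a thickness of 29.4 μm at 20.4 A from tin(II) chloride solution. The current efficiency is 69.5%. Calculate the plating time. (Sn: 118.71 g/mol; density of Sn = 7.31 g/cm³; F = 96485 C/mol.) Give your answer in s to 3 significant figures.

81.1 s

Plated area = 7.73 × 4.26 = 32.93 cm²
Volume = 32.93 × 29.4×10⁻⁴ cm = 0.09681 cm³
m(Sn) = 0.09681 × 7.31 = 0.7077 g
n(Sn) = 0.7077 / 118.71 = 0.005962 mol; n(e⁻) = 2 × 0.005962 = 0.01192 mol
Q = 0.01192 × 96485 / 0.695 = 1655 C
t = 1655 / 20.4 = 81.13 s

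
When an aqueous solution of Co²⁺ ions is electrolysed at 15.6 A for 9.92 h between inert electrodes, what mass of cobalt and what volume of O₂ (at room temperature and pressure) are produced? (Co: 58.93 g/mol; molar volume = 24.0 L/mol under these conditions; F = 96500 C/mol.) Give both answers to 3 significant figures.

170 g Co; 34.6 L O₂

Q = 15.6 × 35712 = 5.571×10^5 C; n(e⁻) = 5.571×10^5 / 96500 = 5.773 mol
Cathode: Co²⁺ + 2e⁻ → Co → n(Co) = 5.773/2 = 2.887 mol → 170 g
Anode: 2H₂O → O₂ + 4H⁺ + 4e⁻ → n(O₂) = 5.773/4 = 1.443 mol → 34.6 L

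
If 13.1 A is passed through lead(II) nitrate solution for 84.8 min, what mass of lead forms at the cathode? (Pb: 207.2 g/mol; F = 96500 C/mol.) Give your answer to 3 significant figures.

Q = 13.1 A × 5088 s = 66650 C
n(e⁻) = Q/F = 66650/96500 = 0.6907 mol
Pb²⁺ + 2e⁻ → Pb, so n(Pb) = 0.6907 / 2 = 0.3454 mol
m = 0.3454 × 207.2 = 71.6 g

71.6 g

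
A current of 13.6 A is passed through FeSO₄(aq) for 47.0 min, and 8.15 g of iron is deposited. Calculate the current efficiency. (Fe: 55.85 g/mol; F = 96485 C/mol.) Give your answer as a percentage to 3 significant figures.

73.4%

Q = 13.6 × 2820 = 38350 C
n(e⁻) = 38350 / 96485 = 0.3975 mol
Fe²⁺ + 2e⁻ → Fe, so theoretical n(Fe) = 0.1988 mol → 11.10 g
Efficiency = 8.15 / 11.10 = 0.7342 = 73.4%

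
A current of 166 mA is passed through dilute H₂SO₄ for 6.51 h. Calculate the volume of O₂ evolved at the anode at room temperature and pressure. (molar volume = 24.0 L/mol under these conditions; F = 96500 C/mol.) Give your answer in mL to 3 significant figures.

242 mL

Charge passed = 0.166 × 23436 = 3890 C
n(e⁻) = Q/F = 3890/96500 = 0.04031 mol
2H₂O → O₂ + 4H⁺ + 4e⁻, so n(O₂) = 0.04031 / 4 = 0.01008 mol
V = 0.01008 × 24.0 = 0.2419 L
= 242 mL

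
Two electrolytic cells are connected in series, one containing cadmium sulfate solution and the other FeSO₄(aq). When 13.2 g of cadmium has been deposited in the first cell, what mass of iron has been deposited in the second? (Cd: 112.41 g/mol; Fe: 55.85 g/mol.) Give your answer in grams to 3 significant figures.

n(Cd) = 13.2 / 112.41 = 0.1174 mol
Cd²⁺ + 2e⁻ → Cd, so n(e⁻) = 2 × 0.1174 = 0.2348 mol
Same current for the same time ⇒ same n(e⁻) = 0.2348 mol in both cells.
Fe²⁺ + 2e⁻ → Fe, so n(Fe) = 0.2348 / 2 = 0.1174 mol
m(Fe) = 0.1174 × 55.85 = 6.56 g

6.56 g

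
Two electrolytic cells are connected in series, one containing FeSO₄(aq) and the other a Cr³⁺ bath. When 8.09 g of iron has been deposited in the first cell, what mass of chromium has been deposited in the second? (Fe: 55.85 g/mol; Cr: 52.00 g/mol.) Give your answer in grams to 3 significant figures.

n(Fe) = 8.09 / 55.85 = 0.1449 mol
Fe²⁺ + 2e⁻ → Fe, so n(e⁻) = 2 × 0.1449 = 0.2898 mol
In series, the same 0.2898 mol of electrons flows through the second cell.
Cr³⁺ + 3e⁻ → Cr, so n(Cr) = 0.2898 / 3 = 0.09660 mol
m(Cr) = 0.09660 × 52.00 = 5.02 g

5.02 g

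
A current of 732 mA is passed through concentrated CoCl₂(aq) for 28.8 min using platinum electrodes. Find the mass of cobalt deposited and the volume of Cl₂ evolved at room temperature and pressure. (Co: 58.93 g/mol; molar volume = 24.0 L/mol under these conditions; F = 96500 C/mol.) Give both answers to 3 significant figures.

0.386 g Co; 0.157 L Cl₂

Q = 0.732 × 1728 = 1265 C; n(e⁻) = 1265 / 96500 = 0.01311 mol
Cathode: Co²⁺ + 2e⁻ → Co → n(Co) = 0.01311/2 = 0.006555 mol → 0.386 g
Anode: 2Cl⁻ → Cl₂ + 2e⁻ → n(Cl₂) = 0.01311/2 = 0.006555 mol → 0.157 L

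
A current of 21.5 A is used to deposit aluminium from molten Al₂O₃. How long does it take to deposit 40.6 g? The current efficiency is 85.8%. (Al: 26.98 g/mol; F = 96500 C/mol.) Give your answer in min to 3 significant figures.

n(Al) = 40.6 / 26.98 = 1.505 mol
Al³⁺ + 3e⁻ → Al, so n(e⁻) = 3 × 1.505 = 4.515 mol
Q = 4.515 × 96500 / 0.858 = 5.078×10^5 C
t = Q / I = 5.078×10^5 / 21.5 = 23620 s = 394 min

394 min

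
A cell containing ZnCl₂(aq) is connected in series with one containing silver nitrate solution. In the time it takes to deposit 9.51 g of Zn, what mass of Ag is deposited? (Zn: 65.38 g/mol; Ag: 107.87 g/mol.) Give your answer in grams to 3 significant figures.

31.4 g

n(Zn) = 9.51 / 65.38 = 0.1455 mol
Zn²⁺ + 2e⁻ → Zn, so n(e⁻) = 2 × 0.1455 = 0.2910 mol
In series, the same 0.2910 mol of electrons flows through the second cell.
Ag⁺ + e⁻ → Ag, so n(Ag) = 0.2910 mol
m(Ag) = 0.2910 × 107.87 = 31.4 g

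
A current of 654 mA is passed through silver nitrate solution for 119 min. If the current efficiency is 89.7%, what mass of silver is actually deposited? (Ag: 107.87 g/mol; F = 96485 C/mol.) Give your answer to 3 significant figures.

Q = 0.654 × 7140 = 4670 C
n(e⁻) = 4670 / 96485 = 0.04840 mol
Ag⁺ + e⁻ → Ag, so theoretical m(Ag) = 0.04840 × 107.87 = 5.221 g
Actual mass = 89.7% × 5.221 = 4.68 g

4.68 g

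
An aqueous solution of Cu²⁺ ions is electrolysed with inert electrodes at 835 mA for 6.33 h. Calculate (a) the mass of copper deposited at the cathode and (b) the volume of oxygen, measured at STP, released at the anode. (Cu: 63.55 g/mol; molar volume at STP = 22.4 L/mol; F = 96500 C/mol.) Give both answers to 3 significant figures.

Q = 0.835 × 22788 = 19030 C; n(e⁻) = 19030 / 96500 = 0.1972 mol
Cathode: Cu²⁺ + 2e⁻ → Cu → n(Cu) = 0.1972/2 = 0.09860 mol → 6.27 g
Anode: 2H₂O → O₂ + 4H⁺ + 4e⁻ → n(O₂) = 0.1972/4 = 0.04930 mol → 1.10 L

6.27 g Cu; 1.10 L O₂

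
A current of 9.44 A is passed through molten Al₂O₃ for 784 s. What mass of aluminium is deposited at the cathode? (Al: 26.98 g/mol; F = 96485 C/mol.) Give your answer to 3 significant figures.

Q = 9.44 A × 784 s = 7401 C
n(e⁻) = Q/F = 7401/96485 = 0.07671 mol
Al³⁺ + 3e⁻ → Al, so n(Al) = 0.07671 / 3 = 0.02557 mol
m = 0.02557 × 26.98 = 0.690 g

0.690 g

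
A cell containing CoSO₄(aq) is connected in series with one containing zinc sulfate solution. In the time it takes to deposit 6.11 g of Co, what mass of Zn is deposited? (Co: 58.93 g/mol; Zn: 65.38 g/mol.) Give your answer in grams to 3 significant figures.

n(Co) = 6.11 / 58.93 = 0.1037 mol
Co²⁺ + 2e⁻ → Co, so n(e⁻) = 2 × 0.1037 = 0.2074 mol
Same current for the same time ⇒ same n(e⁻) = 0.2074 mol in both cells.
Zn²⁺ + 2e⁻ → Zn, so n(Zn) = 0.2074 / 2 = 0.1037 mol
m(Zn) = 0.1037 × 65.38 = 6.78 g

6.78 g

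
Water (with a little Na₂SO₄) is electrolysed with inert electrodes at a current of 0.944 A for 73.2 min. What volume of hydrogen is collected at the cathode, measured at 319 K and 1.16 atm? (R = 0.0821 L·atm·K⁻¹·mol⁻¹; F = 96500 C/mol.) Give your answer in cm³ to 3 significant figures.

Charge passed = 0.944 × 4392 = 4146 C
Moles of electrons = 4146 / 96500 = 0.04296 mol
2H⁺ + 2e⁻ → H₂, so n(H₂) = 0.04296 / 2 = 0.02148 mol
V = nRT/P = 0.02148 × 0.0821 × 319 / 1.16 = 0.4850 L
= 485 cm³

485 cm³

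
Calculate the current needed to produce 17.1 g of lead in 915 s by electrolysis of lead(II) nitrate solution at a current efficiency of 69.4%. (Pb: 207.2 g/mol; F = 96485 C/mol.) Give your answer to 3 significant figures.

n(Pb) = 17.1 / 207.2 = 0.08253 mol
Pb²⁺ + 2e⁻ → Pb, so n(e⁻) = 2 × 0.08253 = 0.1651 mol
Q = 0.1651 × 96485 / 0.694 = 22950 C
I = Q / t = 22950 / 915 s = 25.1 A

25.1 A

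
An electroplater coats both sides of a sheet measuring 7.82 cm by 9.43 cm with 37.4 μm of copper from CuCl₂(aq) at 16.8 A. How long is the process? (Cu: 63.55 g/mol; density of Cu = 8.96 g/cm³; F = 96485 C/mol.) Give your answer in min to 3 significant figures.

Plated area = 2 × 7.82 × 9.43 = 147.5 cm²
Volume = 147.5 × 37.4×10⁻⁴ cm = 0.5517 cm³
m(Cu) = 0.5517 × 8.96 = 4.943 g
n(Cu) = 4.943 / 63.55 = 0.07778 mol; n(e⁻) = 2 × 0.07778 = 0.1556 mol
Q = 0.1556 × 96485 = 15010 C
t = 15010 / 16.8 = 893.5 s = 14.9 min

14.9 min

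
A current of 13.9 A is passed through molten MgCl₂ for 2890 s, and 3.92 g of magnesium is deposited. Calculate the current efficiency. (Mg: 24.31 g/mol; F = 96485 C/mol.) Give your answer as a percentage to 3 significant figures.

77.5%

Q = 13.9 × 2890 = 40170 C
n(e⁻) = 40170 / 96485 = 0.4163 mol
Mg²⁺ + 2e⁻ → Mg, so theoretical n(Mg) = 0.2082 mol → 5.061 g
Efficiency = 3.92 / 5.061 = 0.7746 = 77.5%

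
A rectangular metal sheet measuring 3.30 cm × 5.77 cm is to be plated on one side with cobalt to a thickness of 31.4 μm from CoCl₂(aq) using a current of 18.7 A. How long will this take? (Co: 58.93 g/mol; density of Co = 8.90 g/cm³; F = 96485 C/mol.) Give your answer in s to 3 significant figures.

Plated area = 3.30 × 5.77 = 19.04 cm²
Volume = 19.04 × 31.4×10⁻⁴ cm = 0.05979 cm³
m(Co) = 0.05979 × 8.90 = 0.5321 g
n(Co) = 0.5321 / 58.93 = 0.009029 mol; n(e⁻) = 2 × 0.009029 = 0.01806 mol
Q = 0.01806 × 96485 = 1743 C
t = 1743 / 18.7 = 93.21 s

93.2 s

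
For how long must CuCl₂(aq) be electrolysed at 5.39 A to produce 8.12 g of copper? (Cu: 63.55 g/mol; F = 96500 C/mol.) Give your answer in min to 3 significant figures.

76.3 min

n(Cu) = 8.12 / 63.55 = 0.1278 mol
Cu²⁺ + 2e⁻ → Cu, so n(e⁻) = 2 × 0.1278 = 0.2556 mol
Q = 0.2556 × 96500 = 24670 C
t = Q / I = 24670 / 5.39 = 4577 s = 76.3 min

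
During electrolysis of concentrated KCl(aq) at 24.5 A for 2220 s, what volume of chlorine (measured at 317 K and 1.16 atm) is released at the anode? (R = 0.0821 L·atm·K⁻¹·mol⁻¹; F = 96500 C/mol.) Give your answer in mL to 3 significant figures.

Charge passed = 24.5 × 2220 = 54390 C
Moles of electrons = 54390 / 96500 = 0.5636 mol
2Cl⁻ → Cl₂ + 2e⁻, so n(Cl₂) = 0.5636 / 2 = 0.2818 mol
V = nRT/P = 0.2818 × 0.0821 × 317 / 1.16 = 6.322 L
= 6320 mL

6320 mL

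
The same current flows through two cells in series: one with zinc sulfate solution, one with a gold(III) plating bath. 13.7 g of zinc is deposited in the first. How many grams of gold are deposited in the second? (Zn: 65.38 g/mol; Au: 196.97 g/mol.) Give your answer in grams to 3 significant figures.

27.5 g

n(Zn) = 13.7 / 65.38 = 0.2095 mol
Zn²⁺ + 2e⁻ → Zn, so n(e⁻) = 2 × 0.2095 = 0.4190 mol
Since the cells are in series, n(e⁻) in the Au cell is also 0.4190 mol.
Au³⁺ + 3e⁻ → Au, so n(Au) = 0.4190 / 3 = 0.1397 mol
m(Au) = 0.1397 × 196.97 = 27.5 g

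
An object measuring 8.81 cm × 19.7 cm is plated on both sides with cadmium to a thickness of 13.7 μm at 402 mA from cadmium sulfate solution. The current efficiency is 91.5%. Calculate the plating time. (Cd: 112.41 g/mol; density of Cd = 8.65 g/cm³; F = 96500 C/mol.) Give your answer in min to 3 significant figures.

320 min

Plated area = 2 × 8.81 × 19.7 = 347.1 cm²
Volume = 347.1 × 13.7×10⁻⁴ cm = 0.4755 cm³
m(Cd) = 0.4755 × 8.65 = 4.113 g
n(Cd) = 4.113 / 112.41 = 0.03659 mol; n(e⁻) = 2 × 0.03659 = 0.07318 mol
Q = 0.07318 × 96500 / 0.915 = 7718 C
t = 7718 / 0.402 = 19200 s = 320 min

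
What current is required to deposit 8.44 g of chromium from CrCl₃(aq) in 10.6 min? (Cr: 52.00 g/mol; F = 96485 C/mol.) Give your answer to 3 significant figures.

73.9 A

n(Cr) = 8.44 / 52.00 = 0.1623 mol
Cr³⁺ + 3e⁻ → Cr, so n(e⁻) = 3 × 0.1623 = 0.4869 mol
Q = 0.4869 × 96485 = 46980 C
I = Q / t = 46980 / 636 s = 73.9 A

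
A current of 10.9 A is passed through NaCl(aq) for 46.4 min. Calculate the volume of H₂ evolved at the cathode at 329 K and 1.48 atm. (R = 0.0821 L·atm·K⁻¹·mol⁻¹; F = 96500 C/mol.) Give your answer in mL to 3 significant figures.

2870 mL

Q = 10.9 A × 2784 s = 30350 C
n(e⁻) = Q/F = 30350/96500 = 0.3145 mol
2H⁺ + 2e⁻ → H₂, so n(H₂) = 0.3145 / 2 = 0.1573 mol
V = nRT/P = 0.1573 × 0.0821 × 329 / 1.48 = 2.871 L
= 2870 mL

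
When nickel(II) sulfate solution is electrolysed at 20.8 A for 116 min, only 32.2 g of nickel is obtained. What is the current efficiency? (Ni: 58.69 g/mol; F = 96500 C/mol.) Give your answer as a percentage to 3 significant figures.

73.1%

Q = 20.8 × 6960 = 1.448×10^5 C
n(e⁻) = 1.448×10^5 / 96500 = 1.501 mol
Ni²⁺ + 2e⁻ → Ni, so theoretical n(Ni) = 0.7505 mol → 44.05 g
Efficiency = 32.2 / 44.05 = 0.7310 = 73.1%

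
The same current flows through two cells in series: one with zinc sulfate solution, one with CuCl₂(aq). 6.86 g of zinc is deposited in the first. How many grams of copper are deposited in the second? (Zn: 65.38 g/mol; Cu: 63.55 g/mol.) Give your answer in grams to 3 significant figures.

n(Zn) = 6.86 / 65.38 = 0.1049 mol
Zn²⁺ + 2e⁻ → Zn, so n(e⁻) = 2 × 0.1049 = 0.2098 mol
Same current for the same time ⇒ same n(e⁻) = 0.2098 mol in both cells.
Cu²⁺ + 2e⁻ → Cu, so n(Cu) = 0.2098 / 2 = 0.1049 mol
m(Cu) = 0.1049 × 63.55 = 6.67 g

6.67 g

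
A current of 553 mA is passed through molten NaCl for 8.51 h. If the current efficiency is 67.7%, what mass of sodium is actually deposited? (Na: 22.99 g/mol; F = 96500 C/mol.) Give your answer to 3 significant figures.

2.73 g

Q = 0.553 × 30636 = 16940 C
n(e⁻) = 16940 / 96500 = 0.1755 mol
Na⁺ + e⁻ → Na, so theoretical m(Na) = 0.1755 × 22.99 = 4.035 g
Actual mass = 67.7% × 4.035 = 2.73 g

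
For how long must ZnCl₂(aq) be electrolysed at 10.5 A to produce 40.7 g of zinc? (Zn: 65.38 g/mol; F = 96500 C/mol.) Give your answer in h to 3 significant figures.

3.18 h

n(Zn) = 40.7 / 65.38 = 0.6225 mol
Zn²⁺ + 2e⁻ → Zn, so n(e⁻) = 2 × 0.6225 = 1.245 mol
Q = 1.245 × 96500 = 1.201×10^5 C
t = Q / I = 1.201×10^5 / 10.5 = 11440 s = 3.18 h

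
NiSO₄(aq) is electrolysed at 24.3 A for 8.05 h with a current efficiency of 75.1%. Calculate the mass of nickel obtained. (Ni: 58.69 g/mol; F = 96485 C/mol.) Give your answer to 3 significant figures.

161 g

Q = 24.3 × 28980 = 7.042×10^5 C
n(e⁻) = 7.042×10^5 / 96485 = 7.299 mol
Ni²⁺ + 2e⁻ → Ni, so theoretical m(Ni) = 3.650 × 58.69 = 214.2 g
Actual mass = 75.1% × 214.2 = 161 g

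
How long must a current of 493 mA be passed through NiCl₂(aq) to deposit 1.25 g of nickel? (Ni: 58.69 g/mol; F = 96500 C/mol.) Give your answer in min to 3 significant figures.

139 min

n(Ni) = 1.25 / 58.69 = 0.02130 mol
Ni²⁺ + 2e⁻ → Ni, so n(e⁻) = 2 × 0.02130 = 0.04260 mol
Q = 0.04260 × 96500 = 4111 C
t = Q / I = 4111 / 0.493 = 8339 s = 139 min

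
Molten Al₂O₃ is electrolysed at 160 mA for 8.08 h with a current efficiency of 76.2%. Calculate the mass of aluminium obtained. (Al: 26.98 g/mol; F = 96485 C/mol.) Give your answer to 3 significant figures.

Q = 0.160 × 29088 = 4654 C
n(e⁻) = 4654 / 96485 = 0.04824 mol
Al³⁺ + 3e⁻ → Al, so theoretical m(Al) = 0.01608 × 26.98 = 0.4338 g
Actual mass = 76.2% × 0.4338 = 0.331 g

0.331 g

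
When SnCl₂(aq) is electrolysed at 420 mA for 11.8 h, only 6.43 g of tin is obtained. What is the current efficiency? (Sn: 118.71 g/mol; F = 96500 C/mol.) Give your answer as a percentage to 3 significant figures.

58.6%

Q = 0.420 × 42480 = 17840 C
n(e⁻) = 17840 / 96500 = 0.1849 mol
Sn²⁺ + 2e⁻ → Sn, so theoretical n(Sn) = 0.09245 mol → 10.97 g
Efficiency = 6.43 / 10.97 = 0.5861 = 58.6%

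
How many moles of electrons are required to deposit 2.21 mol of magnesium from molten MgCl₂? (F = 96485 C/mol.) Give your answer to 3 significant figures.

Mg²⁺ + 2e⁻ → Mg, so n(e⁻) = 2 × 2.21 = 4.420 mol

4.42 mol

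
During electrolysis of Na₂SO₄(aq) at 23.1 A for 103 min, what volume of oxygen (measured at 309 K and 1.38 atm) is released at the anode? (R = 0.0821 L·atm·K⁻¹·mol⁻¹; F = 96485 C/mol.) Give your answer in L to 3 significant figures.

6.80 L

Q = 23.1 A × 6180 s = 1.428×10^5 C
n(e⁻) = 1.428×10^5 / 96485 = 1.480 mol
2H₂O → O₂ + 4H⁺ + 4e⁻, so n(O₂) = 1.480 / 4 = 0.3700 mol
V = nRT/P = 0.3700 × 0.0821 × 309 / 1.38 = 6.802 L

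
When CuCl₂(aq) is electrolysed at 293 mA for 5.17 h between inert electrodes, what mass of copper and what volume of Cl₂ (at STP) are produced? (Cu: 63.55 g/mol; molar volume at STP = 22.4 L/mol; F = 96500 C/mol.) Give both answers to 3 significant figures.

Q = 0.293 × 18612 = 5453 C; n(e⁻) = 5453 / 96500 = 0.05651 mol
Cathode: Cu²⁺ + 2e⁻ → Cu → n(Cu) = 0.05651/2 = 0.02826 mol → 1.80 g
Anode: 2Cl⁻ → Cl₂ + 2e⁻ → n(Cl₂) = 0.05651/2 = 0.02826 mol → 0.633 L

1.80 g Cu; 0.633 L Cl₂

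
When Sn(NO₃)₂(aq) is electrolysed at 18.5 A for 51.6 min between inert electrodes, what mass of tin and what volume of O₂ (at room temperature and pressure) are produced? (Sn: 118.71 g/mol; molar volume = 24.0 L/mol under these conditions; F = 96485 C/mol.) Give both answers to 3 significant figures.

35.2 g Sn; 3.56 L O₂

Q = 18.5 × 3096 = 57280 C; n(e⁻) = 57280 / 96485 = 0.5937 mol
Cathode: Sn²⁺ + 2e⁻ → Sn → n(Sn) = 0.5937/2 = 0.2969 mol → 35.2 g
Anode: 2H₂O → O₂ + 4H⁺ + 4e⁻ → n(O₂) = 0.5937/4 = 0.1484 mol → 3.56 L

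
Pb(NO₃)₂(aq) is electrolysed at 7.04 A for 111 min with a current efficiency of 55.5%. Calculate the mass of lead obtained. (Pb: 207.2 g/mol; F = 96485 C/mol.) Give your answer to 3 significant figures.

Q = 7.04 × 6660 = 46890 C
n(e⁻) = 46890 / 96485 = 0.4860 mol
Pb²⁺ + 2e⁻ → Pb, so theoretical m(Pb) = 0.2430 × 207.2 = 50.35 g
Actual mass = 55.5% × 50.35 = 27.9 g

27.9 g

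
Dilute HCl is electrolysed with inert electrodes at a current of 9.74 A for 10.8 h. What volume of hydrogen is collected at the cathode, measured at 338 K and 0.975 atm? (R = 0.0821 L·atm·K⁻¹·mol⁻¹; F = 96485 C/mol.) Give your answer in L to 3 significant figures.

Charge passed = 9.74 × 38880 = 3.787×10^5 C
Moles of electrons = 3.787×10^5 / 96485 = 3.925 mol
2H⁺ + 2e⁻ → H₂, so n(H₂) = 3.925 / 2 = 1.963 mol
V = nRT/P = 1.963 × 0.0821 × 338 / 0.975 = 55.87 L

55.9 L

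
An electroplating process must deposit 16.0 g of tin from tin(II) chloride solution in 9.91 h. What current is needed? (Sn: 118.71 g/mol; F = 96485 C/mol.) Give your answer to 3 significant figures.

0.729 A

n(Sn) = 16.0 / 118.71 = 0.1348 mol
Sn²⁺ + 2e⁻ → Sn, so n(e⁻) = 2 × 0.1348 = 0.2696 mol
Q = 0.2696 × 96485 = 26010 C
I = Q / t = 26010 / 35676 s = 0.729 A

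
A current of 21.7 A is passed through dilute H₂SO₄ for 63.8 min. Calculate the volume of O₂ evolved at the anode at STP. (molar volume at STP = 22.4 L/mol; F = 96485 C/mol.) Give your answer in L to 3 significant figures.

Charge passed = 21.7 × 3828 = 83070 C
Moles of electrons = 83070 / 96485 = 0.8610 mol
2H₂O → O₂ + 4H⁺ + 4e⁻, so n(O₂) = 0.8610 / 4 = 0.2153 mol
V = 0.2153 × 22.4 = 4.823 L

4.82 L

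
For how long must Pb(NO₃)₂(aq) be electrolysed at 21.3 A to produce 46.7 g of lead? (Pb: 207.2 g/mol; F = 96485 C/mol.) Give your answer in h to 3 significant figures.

n(Pb) = 46.7 / 207.2 = 0.2254 mol
Pb²⁺ + 2e⁻ → Pb, so n(e⁻) = 2 × 0.2254 = 0.4508 mol
Q = 0.4508 × 96485 = 43500 C
t = Q / I = 43500 / 21.3 = 2042 s = 0.567 h

0.567 h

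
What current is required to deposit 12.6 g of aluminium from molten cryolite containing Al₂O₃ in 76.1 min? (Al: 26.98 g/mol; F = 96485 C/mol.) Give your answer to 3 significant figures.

29.6 A

n(Al) = 12.6 / 26.98 = 0.4670 mol
Al³⁺ + 3e⁻ → Al, so n(e⁻) = 3 × 0.4670 = 1.401 mol
Q = 1.401 × 96485 = 1.352×10^5 C
I = Q / t = 1.352×10^5 / 4566 s = 29.6 A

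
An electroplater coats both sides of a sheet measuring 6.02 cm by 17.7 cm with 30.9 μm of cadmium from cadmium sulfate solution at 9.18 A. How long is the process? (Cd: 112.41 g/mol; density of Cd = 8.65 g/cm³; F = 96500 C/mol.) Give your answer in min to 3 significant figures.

17.8 min

Plated area = 2 × 6.02 × 17.7 = 213.1 cm²
Volume = 213.1 × 30.9×10⁻⁴ cm = 0.6585 cm³
m(Cd) = 0.6585 × 8.65 = 5.696 g
n(Cd) = 5.696 / 112.41 = 0.05067 mol; n(e⁻) = 2 × 0.05067 = 0.1013 mol
Q = 0.1013 × 96500 = 9775 C
t = 9775 / 9.18 = 1065 s = 17.8 min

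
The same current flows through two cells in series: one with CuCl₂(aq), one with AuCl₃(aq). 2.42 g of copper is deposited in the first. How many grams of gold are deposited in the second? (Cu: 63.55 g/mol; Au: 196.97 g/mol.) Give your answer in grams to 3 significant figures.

n(Cu) = 2.42 / 63.55 = 0.03808 mol
Cu²⁺ + 2e⁻ → Cu, so n(e⁻) = 2 × 0.03808 = 0.07616 mol
The cells are in series, so the same charge (and hence the same n(e⁻) = 0.07616 mol) passes through both.
Au³⁺ + 3e⁻ → Au, so n(Au) = 0.07616 / 3 = 0.02539 mol
m(Au) = 0.02539 × 196.97 = 5.00 g

5.00 g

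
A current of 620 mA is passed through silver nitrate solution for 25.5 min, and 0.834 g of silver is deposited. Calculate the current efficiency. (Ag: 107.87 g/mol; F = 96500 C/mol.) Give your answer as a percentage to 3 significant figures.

Q = 0.620 × 1530 = 948.6 C
n(e⁻) = 948.6 / 96500 = 0.009830 mol
Ag⁺ + e⁻ → Ag, so theoretical n(Ag) = 0.009830 mol → 1.060 g
Efficiency = 0.834 / 1.060 = 0.7868 = 78.7%

78.7%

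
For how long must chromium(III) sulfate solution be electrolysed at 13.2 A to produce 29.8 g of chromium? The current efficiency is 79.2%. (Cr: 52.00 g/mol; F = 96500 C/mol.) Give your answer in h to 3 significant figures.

4.41 h

n(Cr) = 29.8 / 52.00 = 0.5731 mol
Cr³⁺ + 3e⁻ → Cr, so n(e⁻) = 3 × 0.5731 = 1.719 mol
Q = 1.719 × 96500 / 0.792 = 2.094×10^5 C
t = Q / I = 2.094×10^5 / 13.2 = 15860 s = 4.41 h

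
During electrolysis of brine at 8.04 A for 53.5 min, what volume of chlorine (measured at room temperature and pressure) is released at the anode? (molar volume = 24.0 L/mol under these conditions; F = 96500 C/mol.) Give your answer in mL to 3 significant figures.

3210 mL

Charge passed = 8.04 × 3210 = 25810 C
n(e⁻) = Q/F = 25810/96500 = 0.2675 mol
2Cl⁻ → Cl₂ + 2e⁻, so n(Cl₂) = 0.2675 / 2 = 0.1338 mol
V = 0.1338 × 24.0 = 3.211 L
= 3210 mL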